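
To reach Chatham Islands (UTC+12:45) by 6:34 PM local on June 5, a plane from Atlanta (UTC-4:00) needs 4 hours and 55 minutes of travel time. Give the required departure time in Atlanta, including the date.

8:54 PM on Jun 4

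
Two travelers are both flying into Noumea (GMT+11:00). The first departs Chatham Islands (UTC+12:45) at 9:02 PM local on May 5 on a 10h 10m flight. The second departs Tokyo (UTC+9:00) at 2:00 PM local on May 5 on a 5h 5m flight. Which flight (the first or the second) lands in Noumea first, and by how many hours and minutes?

the second, by 8 hours 22 minutes

Flight 1 in UTC: 9:02 PM − 12:45 = 8:17 AM on May 5.
+10 hours and 10 minutes → arrive 6:27 PM UTC on May 5.
Flight 2 in UTC: 2:00 PM − 9:00 = 5:00 AM on May 5.
+5 hours and 5 minutes → arrive 10:05 AM UTC on May 5.
Flight 2 lands earlier by 8 hours 22 minutes.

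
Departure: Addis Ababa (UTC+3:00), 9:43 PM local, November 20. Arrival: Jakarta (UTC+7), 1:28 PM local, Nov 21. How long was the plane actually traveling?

11 hours 45 minutes

Jakarta is 4:00 ahead of Addis Ababa.
Clock-face elapsed time (ignoring zones) is 15 hours 45 minutes.
Actual elapsed = 15 hours 45 minutes − 4:00 = 11 hours 45 minutes.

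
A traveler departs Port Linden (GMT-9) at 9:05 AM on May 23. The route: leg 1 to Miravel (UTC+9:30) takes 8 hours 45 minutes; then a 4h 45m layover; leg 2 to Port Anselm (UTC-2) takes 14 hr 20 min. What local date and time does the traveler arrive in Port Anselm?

7:55 PM on May 24

Convert departure to UTC: 9:05 AM + 9:00 = 6:05 PM UTC on May 23.
Add 8 hours and 45 minutes leg 1 → 2:50 AM UTC (May 24).
Add 4 hours and 45 minutes layover in Miravel → 7:35 AM UTC.
Add 14 hours 20 minutes leg 2 → 9:55 PM UTC.
Port Anselm is UTC−2:00, so local arrival = 9:55 PM − 2:00 = 7:55 PM on May 24.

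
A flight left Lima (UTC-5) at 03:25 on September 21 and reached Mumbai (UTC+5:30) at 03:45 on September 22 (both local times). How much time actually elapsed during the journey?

Departure in UTC: 03:25 + 5:00 = 08:25 on Sep 21.
Arrival in UTC: 03:45 − 5:30 = 22:15 on Sep 21.
Elapsed = 22:15 − 08:25 = 13 hours 50 minutes.

13 hours 50 minutes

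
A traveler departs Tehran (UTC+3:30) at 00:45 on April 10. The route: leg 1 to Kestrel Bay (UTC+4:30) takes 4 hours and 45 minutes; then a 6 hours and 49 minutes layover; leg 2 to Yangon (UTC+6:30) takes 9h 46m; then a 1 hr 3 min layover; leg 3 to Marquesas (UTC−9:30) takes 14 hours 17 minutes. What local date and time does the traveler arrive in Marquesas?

00:25 on Apr 11

Convert departure to UTC: 00:45 − 3:30 = 21:15 UTC on Apr 9.
Add 4 hours 45 minutes leg 1 → 02:00 UTC (Apr 10).
Add 6 hours and 49 minutes layover in Kestrel Bay → 08:49 UTC.
Add 9 hours and 46 minutes leg 2 → 18:35 UTC.
Add 1 hour 3 minutes layover in Yangon → 19:38 UTC.
Add 14 hours 17 minutes leg 3 → 09:55 UTC (Apr 11).
Marquesas is UTC−9:30, so local arrival = 09:55 − 9:30 = 00:25 on Apr 11.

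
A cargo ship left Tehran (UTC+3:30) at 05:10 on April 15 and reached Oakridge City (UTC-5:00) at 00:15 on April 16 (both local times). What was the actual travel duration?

Departure in UTC: 05:10 − 3:30 = 01:40 on Apr 15.
Arrival in UTC: 00:15 + 5:00 = 05:15 on Apr 16.
Elapsed = 05:15 − 01:40 (+1 day) = 27 hours 35 minutes.

27 hours 35 minutes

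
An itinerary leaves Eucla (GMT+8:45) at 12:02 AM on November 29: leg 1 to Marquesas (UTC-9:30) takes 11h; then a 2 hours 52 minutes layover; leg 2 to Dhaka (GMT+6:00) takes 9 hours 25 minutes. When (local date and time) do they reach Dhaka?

Convert departure to UTC: 12:02 AM − 8:45 = 3:17 PM UTC on Nov 28.
Add 11 hours leg 1 → 2:17 AM UTC (Nov 29).
Add 2 hours and 52 minutes layover in Marquesas → 5:09 AM UTC.
Add 9 hours and 25 minutes leg 2 → 2:34 PM UTC.
Dhaka is UTC+6:00, so local arrival = 2:34 PM + 6:00 = 8:34 PM on Nov 29.

8:34 PM on November 29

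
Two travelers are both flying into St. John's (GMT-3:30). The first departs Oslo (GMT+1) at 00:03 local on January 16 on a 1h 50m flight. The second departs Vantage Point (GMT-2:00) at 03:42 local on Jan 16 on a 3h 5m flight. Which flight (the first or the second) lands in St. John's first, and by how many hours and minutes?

the first, by 7 hours 54 minutes

Flight 1 in UTC: 00:03 − 1:00 = 23:03 on Jan 15.
+1 hour 50 minutes → arrive 00:53 UTC on Jan 16.
Flight 2 in UTC: 03:42 + 2:00 = 05:42 on Jan 16.
+3 hours and 5 minutes → arrive 08:47 UTC on Jan 16.
Flight 1 lands earlier by 7 hours 54 minutes.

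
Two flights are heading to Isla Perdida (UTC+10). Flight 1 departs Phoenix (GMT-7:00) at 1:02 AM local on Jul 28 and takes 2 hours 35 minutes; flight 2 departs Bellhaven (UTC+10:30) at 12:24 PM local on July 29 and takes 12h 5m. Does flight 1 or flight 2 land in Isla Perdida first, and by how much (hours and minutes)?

the first, by 27 hours 22 minutes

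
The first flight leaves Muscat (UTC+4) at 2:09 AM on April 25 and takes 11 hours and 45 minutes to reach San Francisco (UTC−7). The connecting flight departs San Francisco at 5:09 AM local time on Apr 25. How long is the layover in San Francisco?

2 hours 15 minutes

Convert departure to UTC: 2:09 AM − 4:00 = 10:09 PM UTC on Apr 24.
Add 11 hours 45 minutes flight time → 9:54 AM UTC (Apr 25).
San Francisco is UTC−7:00, so local arrival = 9:54 AM − 7:00 = 2:54 AM on Apr 25.
Layover = 5:09 AM − 2:54 AM = 2 hours 15 minutes.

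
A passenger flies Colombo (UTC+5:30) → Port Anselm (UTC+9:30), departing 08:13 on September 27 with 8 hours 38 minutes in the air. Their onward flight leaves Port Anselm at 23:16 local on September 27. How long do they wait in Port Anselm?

Convert departure to UTC: 08:13 − 5:30 = 02:43 UTC on Sep 27.
Add 8 hours 38 minutes flight time → 11:21 UTC.
Port Anselm is UTC+9:30, so local arrival = 11:21 + 9:30 = 20:51 on Sep 27.
Layover = 23:16 − 20:51 = 2 hours 25 minutes.

2 hours 25 minutes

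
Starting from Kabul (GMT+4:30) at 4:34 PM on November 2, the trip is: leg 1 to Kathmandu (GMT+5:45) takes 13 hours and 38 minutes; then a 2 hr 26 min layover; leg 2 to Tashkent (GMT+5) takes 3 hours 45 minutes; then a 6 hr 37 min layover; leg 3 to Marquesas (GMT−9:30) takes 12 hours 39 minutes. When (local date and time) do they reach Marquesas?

Convert departure to UTC: 4:34 PM − 4:30 = 12:04 PM UTC on Nov 2.
Add 13 hours 38 minutes leg 1 → 1:42 AM UTC (Nov 3).
Add 2 hours and 26 minutes layover in Kathmandu → 4:08 AM UTC.
Add 3 hours and 45 minutes leg 2 → 7:53 AM UTC.
Add 6 hours 37 minutes layover in Tashkent → 2:30 PM UTC.
Add 12 hours and 39 minutes leg 3 → 3:09 AM UTC (Nov 4).
Marquesas is UTC−9:30, so local arrival = 3:09 AM − 9:30 = 5:39 PM on Nov 3.

5:39 PM on November 3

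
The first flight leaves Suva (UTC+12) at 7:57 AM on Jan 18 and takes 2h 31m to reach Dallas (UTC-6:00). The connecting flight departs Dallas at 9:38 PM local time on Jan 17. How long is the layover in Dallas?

5 hours 10 minutes

Convert departure to UTC: 7:57 AM − 12:00 = 7:57 PM UTC on Jan 17.
Add 2 hours and 31 minutes flight time → 10:28 PM UTC.
Dallas is UTC−6:00, so local arrival = 10:28 PM − 6:00 = 4:28 PM on Jan 17.
Layover = 9:38 PM − 4:28 PM = 5 hours 10 minutes.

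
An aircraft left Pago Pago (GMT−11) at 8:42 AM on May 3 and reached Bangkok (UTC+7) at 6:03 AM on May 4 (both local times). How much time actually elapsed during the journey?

3 hours 21 minutes

Departure in UTC: 8:42 AM + 11:00 = 7:42 PM on May 3.
Arrival in UTC: 6:03 AM − 7:00 = 11:03 PM on May 3.
Elapsed = 11:03 PM − 7:42 PM = 3 hours 21 minutes.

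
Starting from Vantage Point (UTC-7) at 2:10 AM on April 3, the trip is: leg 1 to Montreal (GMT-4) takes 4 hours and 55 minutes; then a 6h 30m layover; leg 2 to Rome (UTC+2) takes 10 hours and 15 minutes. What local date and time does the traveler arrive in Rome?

Convert departure to UTC: 2:10 AM + 7:00 = 9:10 AM UTC on Apr 3.
Add 4 hours 55 minutes leg 1 → 2:05 PM UTC.
Add 6 hours 30 minutes layover in Montreal → 8:35 PM UTC.
Add 10 hours 15 minutes leg 2 → 6:50 AM UTC (Apr 4).
Rome is UTC+2:00, so local arrival = 6:50 AM + 2:00 = 8:50 AM on Apr 4.

8:50 AM on Apr 4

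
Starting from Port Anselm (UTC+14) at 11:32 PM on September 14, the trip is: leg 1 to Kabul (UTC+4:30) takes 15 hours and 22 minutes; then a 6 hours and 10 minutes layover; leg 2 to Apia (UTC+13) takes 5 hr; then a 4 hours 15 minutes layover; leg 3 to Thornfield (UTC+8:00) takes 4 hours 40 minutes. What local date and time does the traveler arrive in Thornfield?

4:59 AM on Sep 16

Convert departure to UTC: 11:32 PM − 14:00 = 9:32 AM UTC on Sep 14.
Add 15 hours and 22 minutes leg 1 → 12:54 AM UTC (Sep 15).
Add 6 hours and 10 minutes layover in Kabul → 7:04 AM UTC.
Add 5 hours leg 2 → 12:04 PM UTC.
Add 4 hours and 15 minutes layover in Apia → 4:19 PM UTC.
Add 4 hours 40 minutes leg 3 → 8:59 PM UTC.
Thornfield is UTC+8:00, so local arrival = 8:59 PM + 8:00 = 4:59 AM on Sep 16.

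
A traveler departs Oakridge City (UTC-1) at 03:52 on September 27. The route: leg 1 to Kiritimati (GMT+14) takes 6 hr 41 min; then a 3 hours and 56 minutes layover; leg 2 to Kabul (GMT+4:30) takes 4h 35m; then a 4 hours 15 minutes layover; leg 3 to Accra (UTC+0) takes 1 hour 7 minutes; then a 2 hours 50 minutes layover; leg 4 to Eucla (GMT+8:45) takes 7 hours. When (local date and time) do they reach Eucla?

20:01 on Sep 28

Convert departure to UTC: 03:52 + 1:00 = 04:52 UTC on Sep 27.
Add 6 hours and 41 minutes leg 1 → 11:33 UTC.
Add 3 hours 56 minutes layover in Kiritimati → 15:29 UTC.
Add 4 hours 35 minutes leg 2 → 20:04 UTC.
Add 4 hours and 15 minutes layover in Kabul → 00:19 UTC (Sep 28).
Add 1 hour 7 minutes leg 3 → 01:26 UTC.
Add 2 hours and 50 minutes layover in Accra → 04:16 UTC.
Add 7 hours leg 4 → 11:16 UTC.
Eucla is UTC+8:45, so local arrival = 11:16 + 8:45 = 20:01 on Sep 28.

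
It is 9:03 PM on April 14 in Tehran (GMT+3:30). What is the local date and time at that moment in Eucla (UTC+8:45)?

In UTC: 9:03 PM − 3:30 = 5:33 PM on Apr 14.
Eucla is UTC+8:45: 5:33 PM + 8:45 = 2:18 AM on Apr 15.

2:18 AM on April 15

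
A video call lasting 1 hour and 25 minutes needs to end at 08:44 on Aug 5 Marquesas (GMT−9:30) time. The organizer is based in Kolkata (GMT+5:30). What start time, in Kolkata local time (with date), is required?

Target end time in UTC: 08:44 + 9:30 = 18:14 on Aug 5.
Subtract 1 hour and 25 minutes → start 16:49 UTC on Aug 5.
Kolkata is UTC+5:30: 16:49 + 5:30 = 22:19 on Aug 5.

22:19 on August 5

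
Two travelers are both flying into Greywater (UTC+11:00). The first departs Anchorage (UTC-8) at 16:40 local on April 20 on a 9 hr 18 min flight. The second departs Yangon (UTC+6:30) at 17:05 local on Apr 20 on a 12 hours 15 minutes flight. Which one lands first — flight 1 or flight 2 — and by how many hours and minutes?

the second, by 11 hours 8 minutes

Flight 1 in UTC: 16:40 + 8:00 = 00:40 on Apr 21.
+9 hours 18 minutes → arrive 09:58 UTC on Apr 21.
Flight 2 in UTC: 17:05 − 6:30 = 10:35 on Apr 20.
+12 hours and 15 minutes → arrive 22:50 UTC on Apr 20.
Flight 2 lands earlier by 11 hours 8 minutes.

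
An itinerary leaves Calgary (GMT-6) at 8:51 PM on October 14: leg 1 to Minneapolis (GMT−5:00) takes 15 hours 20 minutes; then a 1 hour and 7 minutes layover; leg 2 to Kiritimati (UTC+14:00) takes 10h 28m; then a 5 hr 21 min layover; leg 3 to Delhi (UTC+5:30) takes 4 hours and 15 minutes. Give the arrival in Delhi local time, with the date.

Convert departure to UTC: 8:51 PM + 6:00 = 2:51 AM UTC on Oct 15.
Add 15 hours and 20 minutes leg 1 → 6:11 PM UTC.
Add 1 hour and 7 minutes layover in Minneapolis → 7:18 PM UTC.
Add 10 hours 28 minutes leg 2 → 5:46 AM UTC (Oct 16).
Add 5 hours and 21 minutes layover in Kiritimati → 11:07 AM UTC.
Add 4 hours and 15 minutes leg 3 → 3:22 PM UTC.
Delhi is UTC+5:30, so local arrival = 3:22 PM + 5:30 = 8:52 PM on Oct 16.

8:52 PM on October 16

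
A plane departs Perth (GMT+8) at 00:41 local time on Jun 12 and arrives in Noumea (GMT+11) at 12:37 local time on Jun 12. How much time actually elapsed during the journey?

8 hours 56 minutes

Departure in UTC: 00:41 − 8:00 = 16:41 on Jun 11.
Arrival in UTC: 12:37 − 11:00 = 01:37 on Jun 12.
Elapsed = 01:37 − 16:41 (+1 day) = 8 hours 56 minutes.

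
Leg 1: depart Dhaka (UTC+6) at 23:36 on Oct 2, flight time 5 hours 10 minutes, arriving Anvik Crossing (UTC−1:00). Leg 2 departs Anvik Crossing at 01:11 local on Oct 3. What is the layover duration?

Convert departure to UTC: 23:36 − 6:00 = 17:36 UTC on Oct 2.
Add 5 hours and 10 minutes flight time → 22:46 UTC.
Anvik Crossing is UTC−1:00, so local arrival = 22:46 − 1:00 = 21:46 on Oct 2.
Layover = 01:11 − 21:46 (+1 day) = 3 hours 25 minutes.

3 hours 25 minutes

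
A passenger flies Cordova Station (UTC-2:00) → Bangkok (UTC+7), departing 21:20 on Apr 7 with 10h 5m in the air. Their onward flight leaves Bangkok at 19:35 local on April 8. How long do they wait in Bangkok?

Convert departure to UTC: 21:20 + 2:00 = 23:20 UTC on Apr 7.
Add 10 hours and 5 minutes flight time → 09:25 UTC (Apr 8).
Bangkok is UTC+7:00, so local arrival = 09:25 + 7:00 = 16:25 on Apr 8.
Layover = 19:35 − 16:25 = 3 hours 10 minutes.

3 hours 10 minutes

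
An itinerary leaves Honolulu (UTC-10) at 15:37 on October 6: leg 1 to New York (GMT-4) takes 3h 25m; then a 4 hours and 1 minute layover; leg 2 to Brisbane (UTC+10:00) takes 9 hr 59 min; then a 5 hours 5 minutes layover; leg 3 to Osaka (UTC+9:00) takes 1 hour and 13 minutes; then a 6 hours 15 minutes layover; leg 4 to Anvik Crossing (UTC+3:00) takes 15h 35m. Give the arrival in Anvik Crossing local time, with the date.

02:10 on October 9

Convert departure to UTC: 15:37 + 10:00 = 01:37 UTC on Oct 7.
Add 3 hours 25 minutes leg 1 → 05:02 UTC.
Add 4 hours and 1 minute layover in New York → 09:03 UTC.
Add 9 hours 59 minutes leg 2 → 19:02 UTC.
Add 5 hours and 5 minutes layover in Brisbane → 00:07 UTC (Oct 8).
Add 1 hour 13 minutes leg 3 → 01:20 UTC.
Add 6 hours 15 minutes layover in Osaka → 07:35 UTC.
Add 15 hours 35 minutes leg 4 → 23:10 UTC.
Anvik Crossing is UTC+3:00, so local arrival = 23:10 + 3:00 = 02:10 on Oct 9.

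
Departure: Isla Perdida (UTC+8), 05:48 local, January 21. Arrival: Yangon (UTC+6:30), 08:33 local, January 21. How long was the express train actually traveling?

Yangon is 1:30 behind Isla Perdida.
Clock-face elapsed time (ignoring zones) is 2 hours 45 minutes.
Actual elapsed = 2 hours 45 minutes + 1:30 = 4 hours 15 minutes.

4 hours 15 minutes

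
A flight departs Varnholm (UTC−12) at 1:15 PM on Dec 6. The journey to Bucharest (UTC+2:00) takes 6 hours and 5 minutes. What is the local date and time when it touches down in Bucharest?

9:20 AM on December 7

Convert departure to UTC: 1:15 PM + 12:00 = 1:15 AM UTC on Dec 7.
Add 6 hours and 5 minutes travel time → 7:20 AM UTC.
Bucharest is UTC+2:00, so local arrival = 7:20 AM + 2:00 = 9:20 AM on Dec 7.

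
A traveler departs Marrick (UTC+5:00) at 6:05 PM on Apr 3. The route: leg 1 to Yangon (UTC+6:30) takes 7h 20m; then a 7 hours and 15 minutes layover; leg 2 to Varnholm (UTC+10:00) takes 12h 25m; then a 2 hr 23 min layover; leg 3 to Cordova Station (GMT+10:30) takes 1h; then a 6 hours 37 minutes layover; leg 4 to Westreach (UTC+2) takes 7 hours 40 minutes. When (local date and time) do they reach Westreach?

11:45 AM on Apr 5

Convert departure to UTC: 6:05 PM − 5:00 = 1:05 PM UTC on Apr 3.
Add 7 hours and 20 minutes leg 1 → 8:25 PM UTC.
Add 7 hours 15 minutes layover in Yangon → 3:40 AM UTC (Apr 4).
Add 12 hours and 25 minutes leg 2 → 4:05 PM UTC.
Add 2 hours and 23 minutes layover in Varnholm → 6:28 PM UTC.
Add 1 hour leg 3 → 7:28 PM UTC.
Add 6 hours 37 minutes layover in Cordova Station → 2:05 AM UTC (Apr 5).
Add 7 hours and 40 minutes leg 4 → 9:45 AM UTC.
Westreach is UTC+2:00, so local arrival = 9:45 AM + 2:00 = 11:45 AM on Apr 5.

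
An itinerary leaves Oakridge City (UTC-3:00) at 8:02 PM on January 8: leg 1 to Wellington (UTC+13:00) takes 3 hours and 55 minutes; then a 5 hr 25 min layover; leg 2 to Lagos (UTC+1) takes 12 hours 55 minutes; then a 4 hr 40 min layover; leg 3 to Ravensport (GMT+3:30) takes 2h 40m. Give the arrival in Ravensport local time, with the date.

8:07 AM on January 10

Convert departure to UTC: 8:02 PM + 3:00 = 11:02 PM UTC on Jan 8.
Add 3 hours 55 minutes leg 1 → 2:57 AM UTC (Jan 9).
Add 5 hours 25 minutes layover in Wellington → 8:22 AM UTC.
Add 12 hours 55 minutes leg 2 → 9:17 PM UTC.
Add 4 hours 40 minutes layover in Lagos → 1:57 AM UTC (Jan 10).
Add 2 hours and 40 minutes leg 3 → 4:37 AM UTC.
Ravensport is UTC+3:30, so local arrival = 4:37 AM + 3:30 = 8:07 AM on Jan 10.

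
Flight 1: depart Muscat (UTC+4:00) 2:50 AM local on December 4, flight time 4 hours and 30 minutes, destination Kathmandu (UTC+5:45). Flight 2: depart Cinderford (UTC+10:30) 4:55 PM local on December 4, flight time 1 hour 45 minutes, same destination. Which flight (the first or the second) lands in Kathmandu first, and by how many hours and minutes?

the first, by 4 hours 50 minutes

Flight 1 in UTC: 2:50 AM − 4:00 = 10:50 PM on Dec 3.
+4 hours 30 minutes → arrive 3:20 AM UTC on Dec 4.
Flight 2 in UTC: 4:55 PM − 10:30 = 6:25 AM on Dec 4.
+1 hour 45 minutes → arrive 8:10 AM UTC on Dec 4.
Flight 1 lands earlier by 4 hours 50 minutes.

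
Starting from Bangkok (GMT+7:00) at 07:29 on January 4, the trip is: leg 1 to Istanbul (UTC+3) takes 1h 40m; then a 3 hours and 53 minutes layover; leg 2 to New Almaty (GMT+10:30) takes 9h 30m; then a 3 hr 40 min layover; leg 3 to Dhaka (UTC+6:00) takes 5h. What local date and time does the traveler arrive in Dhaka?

Convert departure to UTC: 07:29 − 7:00 = 00:29 UTC on Jan 4.
Add 1 hour 40 minutes leg 1 → 02:09 UTC.
Add 3 hours and 53 minutes layover in Istanbul → 06:02 UTC.
Add 9 hours and 30 minutes leg 2 → 15:32 UTC.
Add 3 hours and 40 minutes layover in New Almaty → 19:12 UTC.
Add 5 hours leg 3 → 00:12 UTC (Jan 5).
Dhaka is UTC+6:00, so local arrival = 00:12 + 6:00 = 06:12 on Jan 5.

06:12 on January 5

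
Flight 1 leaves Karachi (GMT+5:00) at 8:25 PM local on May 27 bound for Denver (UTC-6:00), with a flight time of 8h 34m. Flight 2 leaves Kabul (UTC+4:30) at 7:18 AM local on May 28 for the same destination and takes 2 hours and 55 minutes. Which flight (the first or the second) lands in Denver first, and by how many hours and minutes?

the first, by 5 hours 44 minutes

Flight 1 in UTC: 8:25 PM − 5:00 = 3:25 PM on May 27.
+8 hours 34 minutes → arrive 11:59 PM UTC on May 27.
Flight 2 in UTC: 7:18 AM − 4:30 = 2:48 AM on May 28.
+2 hours 55 minutes → arrive 5:43 AM UTC on May 28.
Flight 1 lands earlier by 5 hours 44 minutes.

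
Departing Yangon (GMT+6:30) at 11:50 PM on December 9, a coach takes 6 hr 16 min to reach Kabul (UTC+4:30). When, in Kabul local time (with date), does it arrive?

4:06 AM on December 10

Convert departure to UTC: 11:50 PM − 6:30 = 5:20 PM UTC on Dec 9.
Add 6 hours 16 minutes travel time → 11:36 PM UTC.
Kabul is UTC+4:30, so local arrival = 11:36 PM + 4:30 = 4:06 AM on Dec 10.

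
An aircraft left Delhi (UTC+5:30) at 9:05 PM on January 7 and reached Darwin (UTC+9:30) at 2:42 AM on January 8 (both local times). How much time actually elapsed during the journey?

Departure in UTC: 9:05 PM − 5:30 = 3:35 PM on Jan 7.
Arrival in UTC: 2:42 AM − 9:30 = 5:12 PM on Jan 7.
Elapsed = 5:12 PM − 3:35 PM = 1 hour 37 minutes.

1 hour 37 minutes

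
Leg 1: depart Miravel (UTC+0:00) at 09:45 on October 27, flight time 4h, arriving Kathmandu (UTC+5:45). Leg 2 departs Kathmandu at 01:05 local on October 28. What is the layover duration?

5 hours 35 minutes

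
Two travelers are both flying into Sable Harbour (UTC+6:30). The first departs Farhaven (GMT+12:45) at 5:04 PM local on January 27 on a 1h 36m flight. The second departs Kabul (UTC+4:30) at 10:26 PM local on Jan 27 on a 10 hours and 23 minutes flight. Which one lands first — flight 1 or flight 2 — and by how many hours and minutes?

the first, by 22 hours 24 minutes

Flight 1 in UTC: 5:04 PM − 12:45 = 4:19 AM on Jan 27.
+1 hour and 36 minutes → arrive 5:55 AM UTC on Jan 27.
Flight 2 in UTC: 10:26 PM − 4:30 = 5:56 PM on Jan 27.
+10 hours and 23 minutes → arrive 4:19 AM UTC on Jan 28.
Flight 1 lands earlier by 22 hours 24 minutes.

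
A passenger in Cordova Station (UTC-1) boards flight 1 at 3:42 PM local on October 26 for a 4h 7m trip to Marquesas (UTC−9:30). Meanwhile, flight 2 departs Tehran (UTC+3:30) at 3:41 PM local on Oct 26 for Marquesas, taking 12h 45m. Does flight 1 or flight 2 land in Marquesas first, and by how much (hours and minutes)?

the first, by 4 hours 7 minutes

Flight 1 in UTC: 3:42 PM + 1:00 = 4:42 PM on Oct 26.
+4 hours and 7 minutes → arrive 8:49 PM UTC on Oct 26.
Flight 2 in UTC: 3:41 PM − 3:30 = 12:11 PM on Oct 26.
+12 hours and 45 minutes → arrive 12:56 AM UTC on Oct 27.
Flight 1 lands earlier by 4 hours 7 minutes.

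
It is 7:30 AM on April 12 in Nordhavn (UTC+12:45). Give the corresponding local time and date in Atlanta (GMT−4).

2:45 PM on April 11

Atlanta is 16:45 behind Nordhavn.
Shift by the zone difference: 7:30 AM − 16:45 = 2:45 PM on Apr 11 in Atlanta.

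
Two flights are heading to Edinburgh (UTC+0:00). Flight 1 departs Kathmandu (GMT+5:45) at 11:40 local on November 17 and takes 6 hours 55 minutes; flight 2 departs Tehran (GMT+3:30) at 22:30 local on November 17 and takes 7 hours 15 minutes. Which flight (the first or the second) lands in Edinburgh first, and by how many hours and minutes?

Flight 1 in UTC: 11:40 − 5:45 = 05:55 on Nov 17.
+6 hours and 55 minutes → arrive 12:50 UTC on Nov 17.
Flight 2 in UTC: 22:30 − 3:30 = 19:00 on Nov 17.
+7 hours and 15 minutes → arrive 02:15 UTC on Nov 18.
Flight 1 lands earlier by 13 hours 25 minutes.

the first, by 13 hours 25 minutes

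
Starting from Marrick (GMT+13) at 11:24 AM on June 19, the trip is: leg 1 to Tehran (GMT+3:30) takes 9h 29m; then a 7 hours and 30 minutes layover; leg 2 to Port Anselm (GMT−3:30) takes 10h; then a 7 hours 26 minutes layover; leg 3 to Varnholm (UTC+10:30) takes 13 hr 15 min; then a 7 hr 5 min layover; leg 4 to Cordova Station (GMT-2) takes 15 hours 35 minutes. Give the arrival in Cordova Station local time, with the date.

Convert departure to UTC: 11:24 AM − 13:00 = 10:24 PM UTC on Jun 18.
Add 9 hours 29 minutes leg 1 → 7:53 AM UTC (Jun 19).
Add 7 hours 30 minutes layover in Tehran → 3:23 PM UTC.
Add 10 hours leg 2 → 1:23 AM UTC (Jun 20).
Add 7 hours 26 minutes layover in Port Anselm → 8:49 AM UTC.
Add 13 hours and 15 minutes leg 3 → 10:04 PM UTC.
Add 7 hours 5 minutes layover in Varnholm → 5:09 AM UTC (Jun 21).
Add 15 hours 35 minutes leg 4 → 8:44 PM UTC.
Cordova Station is UTC−2:00, so local arrival = 8:44 PM − 2:00 = 6:44 PM on Jun 21.

6:44 PM on June 21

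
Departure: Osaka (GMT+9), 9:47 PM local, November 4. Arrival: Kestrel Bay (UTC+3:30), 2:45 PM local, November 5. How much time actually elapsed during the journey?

22 hours 28 minutes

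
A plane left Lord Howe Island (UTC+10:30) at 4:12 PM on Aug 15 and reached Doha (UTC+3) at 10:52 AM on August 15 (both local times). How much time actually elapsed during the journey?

Departure in UTC: 4:12 PM − 10:30 = 5:42 AM on Aug 15.
Arrival in UTC: 10:52 AM − 3:00 = 7:52 AM on Aug 15.
Elapsed = 7:52 AM − 5:42 AM = 2 hours 10 minutes.

2 hours 10 minutes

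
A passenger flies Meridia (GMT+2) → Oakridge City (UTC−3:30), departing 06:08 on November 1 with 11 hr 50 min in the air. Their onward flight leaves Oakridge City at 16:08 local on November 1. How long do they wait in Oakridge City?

Convert departure to UTC: 06:08 − 2:00 = 04:08 UTC on Nov 1.
Add 11 hours 50 minutes flight time → 15:58 UTC.
Oakridge City is UTC−3:30, so local arrival = 15:58 − 3:30 = 12:28 on Nov 1.
Layover = 16:08 − 12:28 = 3 hours 40 minutes.

3 hours 40 minutes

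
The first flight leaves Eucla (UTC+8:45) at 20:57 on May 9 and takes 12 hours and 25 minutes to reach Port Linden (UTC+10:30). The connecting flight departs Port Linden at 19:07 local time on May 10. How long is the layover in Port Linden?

8 hours

Convert departure to UTC: 20:57 − 8:45 = 12:12 UTC on May 9.
Add 12 hours 25 minutes flight time → 00:37 UTC (May 10).
Port Linden is UTC+10:30, so local arrival = 00:37 + 10:30 = 11:07 on May 10.
Layover = 19:07 − 11:07 = 8 hours.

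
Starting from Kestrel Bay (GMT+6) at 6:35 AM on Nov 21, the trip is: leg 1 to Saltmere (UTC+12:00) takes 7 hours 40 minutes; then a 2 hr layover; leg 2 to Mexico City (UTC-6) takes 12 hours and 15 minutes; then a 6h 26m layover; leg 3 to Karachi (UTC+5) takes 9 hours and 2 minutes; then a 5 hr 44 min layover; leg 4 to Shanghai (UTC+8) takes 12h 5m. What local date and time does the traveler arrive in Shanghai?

Convert departure to UTC: 6:35 AM − 6:00 = 12:35 AM UTC on Nov 21.
Add 7 hours 40 minutes leg 1 → 8:15 AM UTC.
Add 2 hours layover in Saltmere → 10:15 AM UTC.
Add 12 hours 15 minutes leg 2 → 10:30 PM UTC.
Add 6 hours and 26 minutes layover in Mexico City → 4:56 AM UTC (Nov 22).
Add 9 hours and 2 minutes leg 3 → 1:58 PM UTC.
Add 5 hours and 44 minutes layover in Karachi → 7:42 PM UTC.
Add 12 hours 5 minutes leg 4 → 7:47 AM UTC (Nov 23).
Shanghai is UTC+8:00, so local arrival = 7:47 AM + 8:00 = 3:47 PM on Nov 23.

3:47 PM on November 23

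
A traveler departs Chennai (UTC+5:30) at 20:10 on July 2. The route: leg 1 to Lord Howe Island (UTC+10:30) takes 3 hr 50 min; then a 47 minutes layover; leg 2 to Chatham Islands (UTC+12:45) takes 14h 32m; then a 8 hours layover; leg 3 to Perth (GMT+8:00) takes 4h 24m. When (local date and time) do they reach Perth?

Convert departure to UTC: 20:10 − 5:30 = 14:40 UTC on Jul 2.
Add 3 hours 50 minutes leg 1 → 18:30 UTC.
Add 47 minutes layover in Lord Howe Island → 19:17 UTC.
Add 14 hours 32 minutes leg 2 → 09:49 UTC (Jul 3).
Add 8 hours layover in Chatham Islands → 17:49 UTC.
Add 4 hours and 24 minutes leg 3 → 22:13 UTC.
Perth is UTC+8:00, so local arrival = 22:13 + 8:00 = 06:13 on Jul 4.

06:13 on Jul 4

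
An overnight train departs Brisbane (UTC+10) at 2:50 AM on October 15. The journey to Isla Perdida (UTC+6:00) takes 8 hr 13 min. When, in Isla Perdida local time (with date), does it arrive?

Isla Perdida is 4:00 behind Brisbane.
After 8 hours and 13 minutes it is 11:03 AM in Brisbane.
Shift by the zone difference: 11:03 AM − 4:00 = 7:03 AM on Oct 15 in Isla Perdida.

7:03 AM on Oct 15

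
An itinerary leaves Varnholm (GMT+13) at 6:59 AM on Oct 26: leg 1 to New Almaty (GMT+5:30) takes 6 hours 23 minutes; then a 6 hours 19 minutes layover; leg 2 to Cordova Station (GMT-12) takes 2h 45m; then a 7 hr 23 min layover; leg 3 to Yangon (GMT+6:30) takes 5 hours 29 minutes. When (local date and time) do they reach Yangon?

Convert departure to UTC: 6:59 AM − 13:00 = 5:59 PM UTC on Oct 25.
Add 6 hours and 23 minutes leg 1 → 12:22 AM UTC (Oct 26).
Add 6 hours 19 minutes layover in New Almaty → 6:41 AM UTC.
Add 2 hours 45 minutes leg 2 → 9:26 AM UTC.
Add 7 hours and 23 minutes layover in Cordova Station → 4:49 PM UTC.
Add 5 hours 29 minutes leg 3 → 10:18 PM UTC.
Yangon is UTC+6:30, so local arrival = 10:18 PM + 6:30 = 4:48 AM on Oct 27.

4:48 AM on October 27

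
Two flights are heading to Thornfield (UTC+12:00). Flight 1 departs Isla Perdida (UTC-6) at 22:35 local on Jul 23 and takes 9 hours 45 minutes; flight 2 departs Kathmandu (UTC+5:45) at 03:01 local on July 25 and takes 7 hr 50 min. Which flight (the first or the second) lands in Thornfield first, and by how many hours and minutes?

the first, by 14 hours 46 minutes

Flight 1 in UTC: 22:35 + 6:00 = 04:35 on Jul 24.
+9 hours 45 minutes → arrive 14:20 UTC on Jul 24.
Flight 2 in UTC: 03:01 − 5:45 = 21:16 on Jul 24.
+7 hours 50 minutes → arrive 05:06 UTC on Jul 25.
Flight 1 lands earlier by 14 hours 46 minutes.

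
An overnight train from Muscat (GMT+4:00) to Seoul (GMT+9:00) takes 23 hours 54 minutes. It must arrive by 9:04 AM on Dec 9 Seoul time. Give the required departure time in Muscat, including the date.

4:10 AM on December 8

Target arrival in UTC: 9:04 AM − 9:00 = 12:04 AM on Dec 9.
Subtract 23 hours 54 minutes → departure 12:10 AM UTC on Dec 8.
Muscat is UTC+4:00: 12:10 AM + 4:00 = 4:10 AM on Dec 8.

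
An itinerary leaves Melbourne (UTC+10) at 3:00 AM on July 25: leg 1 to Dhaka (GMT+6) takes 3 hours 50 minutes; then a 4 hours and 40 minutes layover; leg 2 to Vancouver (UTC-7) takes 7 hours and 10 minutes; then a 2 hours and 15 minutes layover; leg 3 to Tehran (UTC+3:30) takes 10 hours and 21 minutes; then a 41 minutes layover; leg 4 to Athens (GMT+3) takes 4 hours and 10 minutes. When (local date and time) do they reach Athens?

5:07 AM on July 26

Convert departure to UTC: 3:00 AM − 10:00 = 5:00 PM UTC on Jul 24.
Add 3 hours 50 minutes leg 1 → 8:50 PM UTC.
Add 4 hours 40 minutes layover in Dhaka → 1:30 AM UTC (Jul 25).
Add 7 hours and 10 minutes leg 2 → 8:40 AM UTC.
Add 2 hours and 15 minutes layover in Vancouver → 10:55 AM UTC.
Add 10 hours and 21 minutes leg 3 → 9:16 PM UTC.
Add 41 minutes layover in Tehran → 9:57 PM UTC.
Add 4 hours 10 minutes leg 4 → 2:07 AM UTC (Jul 26).
Athens is UTC+3:00, so local arrival = 2:07 AM + 3:00 = 5:07 AM on Jul 26.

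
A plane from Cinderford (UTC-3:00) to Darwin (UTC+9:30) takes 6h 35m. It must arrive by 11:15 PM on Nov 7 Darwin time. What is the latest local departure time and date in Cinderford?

Target arrival in UTC: 11:15 PM − 9:30 = 1:45 PM on Nov 7.
Subtract 6 hours and 35 minutes → departure 7:10 AM UTC on Nov 7.
Cinderford is UTC−3:00: 7:10 AM − 3:00 = 4:10 AM on Nov 7.

4:10 AM on Nov 7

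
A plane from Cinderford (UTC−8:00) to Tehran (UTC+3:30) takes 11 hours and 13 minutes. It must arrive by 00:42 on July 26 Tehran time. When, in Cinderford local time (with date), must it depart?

01:59 on July 25

Target arrival in UTC: 00:42 − 3:30 = 21:12 on Jul 25.
Subtract 11 hours 13 minutes → departure 09:59 UTC on Jul 25.
Cinderford is UTC−8:00: 09:59 − 8:00 = 01:59 on Jul 25.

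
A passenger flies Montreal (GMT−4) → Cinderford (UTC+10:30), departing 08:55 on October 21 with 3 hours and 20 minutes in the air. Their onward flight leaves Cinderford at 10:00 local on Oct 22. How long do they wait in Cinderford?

Convert departure to UTC: 08:55 + 4:00 = 12:55 UTC on Oct 21.
Add 3 hours 20 minutes flight time → 16:15 UTC.
Cinderford is UTC+10:30, so local arrival = 16:15 + 10:30 = 02:45 on Oct 22.
Layover = 10:00 − 02:45 = 7 hours 15 minutes.

7 hours 15 minutes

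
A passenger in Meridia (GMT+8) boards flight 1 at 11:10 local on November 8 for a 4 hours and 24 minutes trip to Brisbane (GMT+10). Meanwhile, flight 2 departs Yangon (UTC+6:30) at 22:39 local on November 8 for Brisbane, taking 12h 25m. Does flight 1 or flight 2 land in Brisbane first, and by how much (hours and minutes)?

the first, by 21 hours

Flight 1 in UTC: 11:10 − 8:00 = 03:10 on Nov 8.
+4 hours and 24 minutes → arrive 07:34 UTC on Nov 8.
Flight 2 in UTC: 22:39 − 6:30 = 16:09 on Nov 8.
+12 hours and 25 minutes → arrive 04:34 UTC on Nov 9.
Flight 1 lands earlier by 21 hours.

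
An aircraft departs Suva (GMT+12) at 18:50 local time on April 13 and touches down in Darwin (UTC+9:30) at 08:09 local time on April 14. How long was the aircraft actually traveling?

Darwin is 2:30 behind Suva.
Clock-face elapsed time (ignoring zones) is 13 hours 19 minutes.
Actual elapsed = 13 hours 19 minutes + 2:30 = 15 hours 49 minutes.

15 hours 49 minutes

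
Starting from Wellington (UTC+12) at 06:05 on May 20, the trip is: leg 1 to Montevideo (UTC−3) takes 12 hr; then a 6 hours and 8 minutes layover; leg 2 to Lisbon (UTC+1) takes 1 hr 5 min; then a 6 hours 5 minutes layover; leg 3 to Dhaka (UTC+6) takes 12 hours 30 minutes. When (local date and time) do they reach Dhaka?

Convert departure to UTC: 06:05 − 12:00 = 18:05 UTC on May 19.
Add 12 hours leg 1 → 06:05 UTC (May 20).
Add 6 hours 8 minutes layover in Montevideo → 12:13 UTC.
Add 1 hour and 5 minutes leg 2 → 13:18 UTC.
Add 6 hours 5 minutes layover in Lisbon → 19:23 UTC.
Add 12 hours 30 minutes leg 3 → 07:53 UTC (May 21).
Dhaka is UTC+6:00, so local arrival = 07:53 + 6:00 = 13:53 on May 21.

13:53 on May 21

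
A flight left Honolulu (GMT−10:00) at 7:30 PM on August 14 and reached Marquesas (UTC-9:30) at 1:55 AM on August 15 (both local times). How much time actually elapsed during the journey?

5 hours 55 minutes

Departure in UTC: 7:30 PM + 10:00 = 5:30 AM on Aug 15.
Arrival in UTC: 1:55 AM + 9:30 = 11:25 AM on Aug 15.
Elapsed = 11:25 AM − 5:30 AM = 5 hours 55 minutes.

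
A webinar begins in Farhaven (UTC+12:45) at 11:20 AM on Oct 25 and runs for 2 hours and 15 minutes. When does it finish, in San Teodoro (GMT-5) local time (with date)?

7:50 PM on October 24

Convert start to UTC: 11:20 AM − 12:45 = 10:35 PM UTC on Oct 24.
Add 2 hours 15 minutes duration → 12:50 AM UTC (Oct 25).
San Teodoro is UTC−5:00, so local end time = 12:50 AM − 5:00 = 7:50 PM on Oct 24.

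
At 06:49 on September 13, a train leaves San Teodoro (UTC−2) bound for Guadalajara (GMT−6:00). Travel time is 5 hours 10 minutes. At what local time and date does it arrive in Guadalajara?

07:59 on September 13

Guadalajara is 4:00 behind San Teodoro.
After 5 hours 10 minutes it is 11:59 in San Teodoro.
Shift by the zone difference: 11:59 − 4:00 = 07:59 on Sep 13 in Guadalajara.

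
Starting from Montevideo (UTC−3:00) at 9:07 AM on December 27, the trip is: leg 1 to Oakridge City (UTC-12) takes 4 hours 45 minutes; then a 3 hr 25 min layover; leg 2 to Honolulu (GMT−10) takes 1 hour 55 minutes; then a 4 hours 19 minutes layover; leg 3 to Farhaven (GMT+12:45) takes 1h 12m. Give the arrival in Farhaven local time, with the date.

4:28 PM on Dec 28

Convert departure to UTC: 9:07 AM + 3:00 = 12:07 PM UTC on Dec 27.
Add 4 hours and 45 minutes leg 1 → 4:52 PM UTC.
Add 3 hours and 25 minutes layover in Oakridge City → 8:17 PM UTC.
Add 1 hour and 55 minutes leg 2 → 10:12 PM UTC.
Add 4 hours and 19 minutes layover in Honolulu → 2:31 AM UTC (Dec 28).
Add 1 hour and 12 minutes leg 3 → 3:43 AM UTC.
Farhaven is UTC+12:45, so local arrival = 3:43 AM + 12:45 = 4:28 PM on Dec 28.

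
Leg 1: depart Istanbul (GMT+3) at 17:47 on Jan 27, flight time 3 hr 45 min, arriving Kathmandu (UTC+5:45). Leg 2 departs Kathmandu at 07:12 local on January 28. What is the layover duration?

6 hours 55 minutes

Convert departure to UTC: 17:47 − 3:00 = 14:47 UTC on Jan 27.
Add 3 hours 45 minutes flight time → 18:32 UTC.
Kathmandu is UTC+5:45, so local arrival = 18:32 + 5:45 = 00:17 on Jan 28.
Layover = 07:12 − 00:17 = 6 hours 55 minutes.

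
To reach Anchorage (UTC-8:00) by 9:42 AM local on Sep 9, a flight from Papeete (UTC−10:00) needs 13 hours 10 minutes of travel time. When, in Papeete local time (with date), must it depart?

6:32 PM on Sep 8

Target arrival in UTC: 9:42 AM + 8:00 = 5:42 PM on Sep 9.
Subtract 13 hours 10 minutes → departure 4:32 AM UTC on Sep 9.
Papeete is UTC−10:00: 4:32 AM − 10:00 = 6:32 PM on Sep 8.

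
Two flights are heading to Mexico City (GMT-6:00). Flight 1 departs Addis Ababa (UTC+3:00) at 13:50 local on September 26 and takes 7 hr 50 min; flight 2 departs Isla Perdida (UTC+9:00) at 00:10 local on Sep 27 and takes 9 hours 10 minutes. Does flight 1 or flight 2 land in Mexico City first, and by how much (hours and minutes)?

Flight 1 in UTC: 13:50 − 3:00 = 10:50 on Sep 26.
+7 hours and 50 minutes → arrive 18:40 UTC on Sep 26.
Flight 2 in UTC: 00:10 − 9:00 = 15:10 on Sep 26.
+9 hours and 10 minutes → arrive 00:20 UTC on Sep 27.
Flight 1 lands earlier by 5 hours 40 minutes.

the first, by 5 hours 40 minutes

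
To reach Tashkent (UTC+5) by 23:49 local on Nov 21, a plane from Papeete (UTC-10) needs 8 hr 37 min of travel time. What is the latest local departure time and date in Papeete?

00:12 on November 21

Target arrival in UTC: 23:49 − 5:00 = 18:49 on Nov 21.
Subtract 8 hours 37 minutes → departure 10:12 UTC on Nov 21.
Papeete is UTC−10:00: 10:12 − 10:00 = 00:12 on Nov 21.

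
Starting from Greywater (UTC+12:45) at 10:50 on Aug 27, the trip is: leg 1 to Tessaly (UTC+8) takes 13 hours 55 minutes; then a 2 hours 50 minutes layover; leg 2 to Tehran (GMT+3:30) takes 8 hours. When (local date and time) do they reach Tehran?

02:20 on August 28

Convert departure to UTC: 10:50 − 12:45 = 22:05 UTC on Aug 26.
Add 13 hours 55 minutes leg 1 → 12:00 UTC (Aug 27).
Add 2 hours 50 minutes layover in Tessaly → 14:50 UTC.
Add 8 hours leg 2 → 22:50 UTC.
Tehran is UTC+3:30, so local arrival = 22:50 + 3:30 = 02:20 on Aug 28.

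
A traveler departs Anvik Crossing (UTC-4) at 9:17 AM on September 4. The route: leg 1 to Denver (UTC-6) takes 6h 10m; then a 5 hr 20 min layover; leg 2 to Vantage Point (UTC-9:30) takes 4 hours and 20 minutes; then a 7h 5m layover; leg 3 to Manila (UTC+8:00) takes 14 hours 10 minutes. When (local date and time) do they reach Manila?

10:22 AM on September 6

Convert departure to UTC: 9:17 AM + 4:00 = 1:17 PM UTC on Sep 4.
Add 6 hours 10 minutes leg 1 → 7:27 PM UTC.
Add 5 hours 20 minutes layover in Denver → 12:47 AM UTC (Sep 5).
Add 4 hours 20 minutes leg 2 → 5:07 AM UTC.
Add 7 hours and 5 minutes layover in Vantage Point → 12:12 PM UTC.
Add 14 hours and 10 minutes leg 3 → 2:22 AM UTC (Sep 6).
Manila is UTC+8:00, so local arrival = 2:22 AM + 8:00 = 10:22 AM on Sep 6.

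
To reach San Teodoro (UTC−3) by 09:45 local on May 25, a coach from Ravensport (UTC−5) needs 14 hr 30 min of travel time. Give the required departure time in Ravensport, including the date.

17:15 on May 24

Target arrival in UTC: 09:45 + 3:00 = 12:45 on May 25.
Subtract 14 hours 30 minutes → departure 22:15 UTC on May 24.
Ravensport is UTC−5:00: 22:15 − 5:00 = 17:15 on May 24.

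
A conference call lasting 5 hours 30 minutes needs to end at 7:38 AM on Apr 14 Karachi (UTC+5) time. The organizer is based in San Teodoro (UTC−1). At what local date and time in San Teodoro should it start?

Target end time in UTC: 7:38 AM − 5:00 = 2:38 AM on Apr 14.
Subtract 5 hours 30 minutes → start 9:08 PM UTC on Apr 13.
San Teodoro is UTC−1:00: 9:08 PM − 1:00 = 8:08 PM on Apr 13.

8:08 PM on April 13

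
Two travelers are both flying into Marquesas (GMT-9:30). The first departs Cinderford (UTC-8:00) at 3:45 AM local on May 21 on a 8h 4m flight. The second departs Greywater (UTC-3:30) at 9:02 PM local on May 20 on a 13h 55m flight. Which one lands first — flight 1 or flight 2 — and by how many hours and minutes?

Flight 1 in UTC: 3:45 AM + 8:00 = 11:45 AM on May 21.
+8 hours 4 minutes → arrive 7:49 PM UTC on May 21.
Flight 2 in UTC: 9:02 PM + 3:30 = 12:32 AM on May 21.
+13 hours and 55 minutes → arrive 2:27 PM UTC on May 21.
Flight 2 lands earlier by 5 hours 22 minutes.

the second, by 5 hours 22 minutes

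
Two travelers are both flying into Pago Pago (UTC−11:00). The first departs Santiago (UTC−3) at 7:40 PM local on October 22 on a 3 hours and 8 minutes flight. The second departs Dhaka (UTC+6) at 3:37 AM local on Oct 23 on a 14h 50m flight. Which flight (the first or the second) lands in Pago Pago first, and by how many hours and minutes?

Flight 1 in UTC: 7:40 PM + 3:00 = 10:40 PM on Oct 22.
+3 hours 8 minutes → arrive 1:48 AM UTC on Oct 23.
Flight 2 in UTC: 3:37 AM − 6:00 = 9:37 PM on Oct 22.
+14 hours 50 minutes → arrive 12:27 PM UTC on Oct 23.
Flight 1 lands earlier by 10 hours 39 minutes.

the first, by 10 hours 39 minutes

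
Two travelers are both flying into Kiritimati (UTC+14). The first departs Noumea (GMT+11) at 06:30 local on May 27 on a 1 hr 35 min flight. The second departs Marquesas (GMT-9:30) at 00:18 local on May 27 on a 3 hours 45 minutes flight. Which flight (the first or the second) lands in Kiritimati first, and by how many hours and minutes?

the first, by 16 hours 28 minutes

Flight 1 in UTC: 06:30 − 11:00 = 19:30 on May 26.
+1 hour 35 minutes → arrive 21:05 UTC on May 26.
Flight 2 in UTC: 00:18 + 9:30 = 09:48 on May 27.
+3 hours 45 minutes → arrive 13:33 UTC on May 27.
Flight 1 lands earlier by 16 hours 28 minutes.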